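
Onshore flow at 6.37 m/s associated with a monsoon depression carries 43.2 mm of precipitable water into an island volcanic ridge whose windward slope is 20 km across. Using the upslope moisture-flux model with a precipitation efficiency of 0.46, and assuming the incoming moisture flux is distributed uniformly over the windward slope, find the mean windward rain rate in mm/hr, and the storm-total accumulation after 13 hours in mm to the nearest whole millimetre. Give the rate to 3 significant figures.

R ≈ 22.8 mm/hr; total ≈ 296 mm

Incoming column moisture flux per unit ridge length: F = V × PW = 6.37 × 43.2 = 275.184 mm·m/s.
Spread over the 20 km slope with efficiency ε = 0.46: R = ε·F/W = 0.46 × 275.184 / 20000 m = 6.329e-03 mm/s.
R = 6.329e-03 × 3600 = 22.8 mm/hr.
Over 13 h: total = 22.8 × 13 = 296.4 ≈ 296 mm.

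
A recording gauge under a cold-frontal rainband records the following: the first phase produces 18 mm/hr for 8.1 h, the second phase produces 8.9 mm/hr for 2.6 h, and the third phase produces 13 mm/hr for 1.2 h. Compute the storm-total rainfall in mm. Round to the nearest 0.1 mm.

Total = Σ Rᵢ Δtᵢ = 18 × 8.1 + 8.9 × 2.6 + 13 × 1.2
      = 145.8 + 23.14 + 15.6 = 184.5 mm.

total ≈ 184.5 mm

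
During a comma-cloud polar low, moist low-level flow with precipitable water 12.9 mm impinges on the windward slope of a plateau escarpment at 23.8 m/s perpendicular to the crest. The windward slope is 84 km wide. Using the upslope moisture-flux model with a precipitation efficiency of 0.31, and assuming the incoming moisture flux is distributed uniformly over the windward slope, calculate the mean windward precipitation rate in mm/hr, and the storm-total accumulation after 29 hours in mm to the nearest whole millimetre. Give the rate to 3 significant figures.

R ≈ 4.08 mm/hr; total ≈ 118 mm

Incoming column moisture flux per unit ridge length: F = V × PW = 23.8 × 12.9 = 307.02 mm·m/s.
Spread over the 84 km slope with efficiency ε = 0.31: R = ε·F/W = 0.31 × 307.02 / 84000 m = 1.133e-03 mm/s.
R = 1.133e-03 × 3600 = 4.08 mm/hr.
Over 29 h: total = 4.08 × 29 = 118.32 ≈ 118 mm.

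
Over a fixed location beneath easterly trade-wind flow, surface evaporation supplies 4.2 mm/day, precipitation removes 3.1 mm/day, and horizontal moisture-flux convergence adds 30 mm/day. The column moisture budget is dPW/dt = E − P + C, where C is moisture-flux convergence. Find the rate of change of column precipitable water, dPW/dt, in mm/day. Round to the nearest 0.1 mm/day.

dPW/dt = E − P + C = 4.2 − 3.1 + (30) = 31.1 mm/day.

dPW/dt ≈ 31.1 mm/day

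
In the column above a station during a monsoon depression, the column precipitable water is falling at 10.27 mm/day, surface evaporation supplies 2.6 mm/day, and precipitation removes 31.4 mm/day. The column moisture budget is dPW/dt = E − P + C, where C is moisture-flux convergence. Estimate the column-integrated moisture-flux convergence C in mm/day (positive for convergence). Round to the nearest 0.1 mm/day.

C ≈ 18.5 mm/day

dPW/dt = -10.27 mm/day.
C = dPW/dt − E + P = (-10.27) − 2.6 + 31.4 = 18.5 mm/day.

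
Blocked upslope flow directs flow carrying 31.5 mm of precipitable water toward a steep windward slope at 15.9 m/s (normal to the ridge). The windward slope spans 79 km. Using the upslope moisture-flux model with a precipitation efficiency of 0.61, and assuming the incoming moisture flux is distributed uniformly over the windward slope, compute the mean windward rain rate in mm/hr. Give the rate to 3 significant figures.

Incoming column moisture flux per unit ridge length: F = V × PW = 15.9 × 31.5 = 500.85 mm·m/s.
Spread over the 79 km slope with efficiency ε = 0.61: R = ε·F/W = 0.61 × 500.85 / 79000 m = 3.867e-03 mm/s.
R = 3.867e-03 × 3600 = 13.9 mm/hr.

R ≈ 13.9 mm/hr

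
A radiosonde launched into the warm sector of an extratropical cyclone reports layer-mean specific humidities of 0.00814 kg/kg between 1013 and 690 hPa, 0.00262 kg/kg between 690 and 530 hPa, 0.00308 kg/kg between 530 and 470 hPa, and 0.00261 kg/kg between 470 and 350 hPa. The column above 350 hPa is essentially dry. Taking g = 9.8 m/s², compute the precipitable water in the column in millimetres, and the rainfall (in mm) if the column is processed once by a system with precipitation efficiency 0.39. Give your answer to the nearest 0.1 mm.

Precipitable water is the column-integrated vapour mass per unit area: PW = (1/g) Σ q̄ Δp, with q in kg/kg and Δp in Pa (1 kg/m² of water = 1 mm).
Layer 1013–690 hPa: Δp = 323 hPa = 32300 Pa, q̄ = 0.00814 kg/kg → 0.00814 × 32300 / 9.8 = 26.83 mm
Layer 690–530 hPa: Δp = 160 hPa = 16000 Pa, q̄ = 0.00262 kg/kg → 0.00262 × 16000 / 9.8 = 4.28 mm
Layer 530–470 hPa: Δp = 60 hPa = 6000 Pa, q̄ = 0.00308 kg/kg → 0.00308 × 6000 / 9.8 = 1.89 mm
Layer 470–350 hPa: Δp = 120 hPa = 12000 Pa, q̄ = 0.00261 kg/kg → 0.00261 × 12000 / 9.8 = 3.20 mm
PW = 26.83 + 4.28 + 1.89 + 3.20 = 36.20 ≈ 36.2 mm.
Rainfall = ε × PW = 0.39 × 36.2 = 14.1 mm.

PW ≈ 36.2 mm; rainfall ≈ 14.1 mm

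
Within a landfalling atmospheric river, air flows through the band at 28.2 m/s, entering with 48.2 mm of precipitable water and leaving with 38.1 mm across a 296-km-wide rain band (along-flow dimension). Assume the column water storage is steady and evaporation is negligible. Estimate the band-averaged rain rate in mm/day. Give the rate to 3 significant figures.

R ≈ 83.1 mm/day

Column moisture flux per unit crosswind length is F = V × PW.
Inflow: F_in = 28.2 × 48.2 = 1359.24 mm·m/s
Outflow: F_out = 28.2 × 38.1 = 1074.42 mm·m/s
Steady-state rate R = (F_in − F_out)/L = (1359.24 − 1074.42) / 296000 m = 9.622e-04 mm/s.
R = 9.622e-04 × 3600 × 24 = 83.1 mm/day.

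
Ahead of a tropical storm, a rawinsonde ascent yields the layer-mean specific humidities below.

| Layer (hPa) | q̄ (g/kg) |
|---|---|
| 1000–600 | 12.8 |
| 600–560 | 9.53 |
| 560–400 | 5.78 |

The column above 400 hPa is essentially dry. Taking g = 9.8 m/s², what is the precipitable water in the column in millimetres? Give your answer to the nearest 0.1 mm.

PW ≈ 65.6 mm

Precipitable water is the column-integrated vapour mass per unit area: PW = (1/g) Σ q̄ Δp, with q in kg/kg and Δp in Pa (1 kg/m² of water = 1 mm).
Layer 1000–600 hPa: Δp = 400 hPa = 40000 Pa, q̄ = 0.0128 kg/kg → 0.0128 × 40000 / 9.8 = 52.24 mm
Layer 600–560 hPa: Δp = 40 hPa = 4000 Pa, q̄ = 0.00953 kg/kg → 0.00953 × 4000 / 9.8 = 3.89 mm
Layer 560–400 hPa: Δp = 160 hPa = 16000 Pa, q̄ = 0.00578 kg/kg → 0.00578 × 16000 / 9.8 = 9.44 mm
PW = 52.24 + 3.89 + 9.44 = 65.57 ≈ 65.6 mm.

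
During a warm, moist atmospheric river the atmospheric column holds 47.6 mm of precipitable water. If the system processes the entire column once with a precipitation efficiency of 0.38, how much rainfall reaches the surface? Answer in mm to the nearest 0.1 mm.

rainfall ≈ 18.1 mm

Rainfall = ε × PW = 0.38 × 47.6 = 18.1 mm.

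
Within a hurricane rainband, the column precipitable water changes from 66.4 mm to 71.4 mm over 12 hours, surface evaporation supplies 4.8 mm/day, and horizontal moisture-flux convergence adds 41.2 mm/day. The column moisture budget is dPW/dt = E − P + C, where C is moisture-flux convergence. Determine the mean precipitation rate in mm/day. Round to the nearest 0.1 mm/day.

dPW/dt = (71.4 − 66.4) mm / (12/24 day) = +10.000 mm/day.
P = E + C − dPW/dt = 4.8 + (41.2) − (+10.000) = 36.0 mm/day.

P ≈ 36.0 mm/day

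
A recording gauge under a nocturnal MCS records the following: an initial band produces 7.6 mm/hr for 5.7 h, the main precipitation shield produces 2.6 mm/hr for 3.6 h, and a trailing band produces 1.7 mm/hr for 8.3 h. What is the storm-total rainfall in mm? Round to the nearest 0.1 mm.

total ≈ 66.8 mm

Total = Σ Rᵢ Δtᵢ = 7.6 × 5.7 + 2.6 × 3.6 + 1.7 × 8.3
      = 43.32 + 9.36 + 14.11 = 66.8 mm.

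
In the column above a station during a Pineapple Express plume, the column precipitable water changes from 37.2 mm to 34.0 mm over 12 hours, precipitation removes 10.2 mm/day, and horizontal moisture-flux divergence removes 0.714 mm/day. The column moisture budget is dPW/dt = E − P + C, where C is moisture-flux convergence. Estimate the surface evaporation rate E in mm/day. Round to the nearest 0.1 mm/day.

dPW/dt = (34.0 − 37.2) mm / (12/24 day) = -6.400 mm/day.
E = dPW/dt + P − C = (-6.400) + 10.2 − (-0.714) = 4.5 mm/day.

E ≈ 4.5 mm/day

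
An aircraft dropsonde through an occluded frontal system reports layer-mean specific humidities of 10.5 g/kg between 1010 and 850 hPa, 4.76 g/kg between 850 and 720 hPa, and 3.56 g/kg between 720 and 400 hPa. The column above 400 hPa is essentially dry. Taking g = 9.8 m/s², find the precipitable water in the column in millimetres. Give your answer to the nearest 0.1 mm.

PW ≈ 35.1 mm

Precipitable water is the column-integrated vapour mass per unit area: PW = (1/g) Σ q̄ Δp, with q in kg/kg and Δp in Pa (1 kg/m² of water = 1 mm).
Layer 1010–850 hPa: Δp = 160 hPa = 16000 Pa, q̄ = 0.0105 kg/kg → 0.0105 × 16000 / 9.8 = 17.14 mm
Layer 850–720 hPa: Δp = 130 hPa = 13000 Pa, q̄ = 0.00476 kg/kg → 0.00476 × 13000 / 9.8 = 6.31 mm
Layer 720–400 hPa: Δp = 320 hPa = 32000 Pa, q̄ = 0.00356 kg/kg → 0.00356 × 32000 / 9.8 = 11.62 mm
PW = 17.14 + 6.31 + 11.62 = 35.07 ≈ 35.1 mm.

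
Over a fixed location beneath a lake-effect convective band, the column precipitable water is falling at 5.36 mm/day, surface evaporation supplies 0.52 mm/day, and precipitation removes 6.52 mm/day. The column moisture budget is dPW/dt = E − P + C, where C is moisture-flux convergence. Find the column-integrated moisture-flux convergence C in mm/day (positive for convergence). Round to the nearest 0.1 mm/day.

C ≈ 0.6 mm/day

dPW/dt = -5.36 mm/day.
C = dPW/dt − E + P = (-5.36) − 0.52 + 6.52 = 0.6 mm/day.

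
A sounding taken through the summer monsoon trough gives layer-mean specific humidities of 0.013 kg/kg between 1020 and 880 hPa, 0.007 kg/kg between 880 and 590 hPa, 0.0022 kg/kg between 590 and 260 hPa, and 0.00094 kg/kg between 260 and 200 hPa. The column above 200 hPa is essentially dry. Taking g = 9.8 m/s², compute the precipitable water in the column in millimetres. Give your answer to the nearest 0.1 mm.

PW ≈ 47.3 mm

Precipitable water is the column-integrated vapour mass per unit area: PW = (1/g) Σ q̄ Δp, with q in kg/kg and Δp in Pa (1 kg/m² of water = 1 mm).
Layer 1020–880 hPa: Δp = 140 hPa = 14000 Pa, q̄ = 0.013 kg/kg → 0.013 × 14000 / 9.8 = 18.57 mm
Layer 880–590 hPa: Δp = 290 hPa = 29000 Pa, q̄ = 0.007 kg/kg → 0.007 × 29000 / 9.8 = 20.71 mm
Layer 590–260 hPa: Δp = 330 hPa = 33000 Pa, q̄ = 0.0022 kg/kg → 0.0022 × 33000 / 9.8 = 7.41 mm
Layer 260–200 hPa: Δp = 60 hPa = 6000 Pa, q̄ = 0.00094 kg/kg → 0.00094 × 6000 / 9.8 = 0.58 mm
PW = 18.57 + 20.71 + 7.41 + 0.58 = 47.27 ≈ 47.3 mm.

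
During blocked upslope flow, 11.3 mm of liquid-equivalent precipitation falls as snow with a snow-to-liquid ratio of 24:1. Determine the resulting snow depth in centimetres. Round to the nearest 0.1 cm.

snow depth ≈ 27.1 cm

Snow depth = liquid × ratio = 11.3 mm × 24 = 271.2 mm = 27.1 cm.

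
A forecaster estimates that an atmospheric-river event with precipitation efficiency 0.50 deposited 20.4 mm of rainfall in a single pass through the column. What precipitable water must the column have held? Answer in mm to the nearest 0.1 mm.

PW = rainfall / ε = 20.4 / 0.50 = 40.8 mm.

PW ≈ 40.8 mm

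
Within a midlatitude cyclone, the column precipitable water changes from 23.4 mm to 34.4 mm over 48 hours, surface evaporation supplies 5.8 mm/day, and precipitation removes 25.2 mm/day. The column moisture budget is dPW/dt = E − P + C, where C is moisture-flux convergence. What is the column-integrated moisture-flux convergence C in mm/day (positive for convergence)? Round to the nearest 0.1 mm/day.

C ≈ 24.9 mm/day

dPW/dt = (34.4 − 23.4) mm / (48/24 day) = +5.500 mm/day.
C = dPW/dt − E + P = (+5.500) − 5.8 + 25.2 = 24.9 mm/day.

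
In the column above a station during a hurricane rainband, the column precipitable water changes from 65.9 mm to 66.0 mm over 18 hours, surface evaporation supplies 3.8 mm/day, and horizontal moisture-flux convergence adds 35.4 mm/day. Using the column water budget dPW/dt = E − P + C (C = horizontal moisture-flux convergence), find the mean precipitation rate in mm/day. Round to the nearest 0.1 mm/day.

P ≈ 39.1 mm/day

dPW/dt = (66.0 − 65.9) mm / (18/24 day) = +0.133 mm/day.
P = E + C − dPW/dt = 3.8 + (35.4) − (+0.133) = 39.1 mm/day.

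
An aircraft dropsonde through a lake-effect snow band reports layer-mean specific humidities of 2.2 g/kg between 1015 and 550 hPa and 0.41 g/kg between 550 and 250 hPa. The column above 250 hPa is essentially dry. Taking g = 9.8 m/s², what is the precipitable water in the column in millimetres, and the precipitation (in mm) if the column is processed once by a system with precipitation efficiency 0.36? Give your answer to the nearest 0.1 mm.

Precipitable water is the column-integrated vapour mass per unit area: PW = (1/g) Σ q̄ Δp, with q in kg/kg and Δp in Pa (1 kg/m² of water = 1 mm).
Layer 1015–550 hPa: Δp = 465 hPa = 46500 Pa, q̄ = 0.0022 kg/kg → 0.0022 × 46500 / 9.8 = 10.44 mm
Layer 550–250 hPa: Δp = 300 hPa = 30000 Pa, q̄ = 0.00041 kg/kg → 0.00041 × 30000 / 9.8 = 1.26 mm
PW = 10.44 + 1.26 = 11.70 ≈ 11.7 mm.
Precipitation = ε × PW = 0.36 × 11.7 = 4.2 mm.

PW ≈ 11.7 mm; precipitation ≈ 4.2 mm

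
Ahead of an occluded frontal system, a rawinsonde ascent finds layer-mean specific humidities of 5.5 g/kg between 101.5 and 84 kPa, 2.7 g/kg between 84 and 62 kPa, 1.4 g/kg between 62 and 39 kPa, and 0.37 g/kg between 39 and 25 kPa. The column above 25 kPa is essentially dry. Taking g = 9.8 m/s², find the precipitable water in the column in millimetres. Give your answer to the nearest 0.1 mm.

Precipitable water is the column-integrated vapour mass per unit area: PW = (1/g) Σ q̄ Δp, with q in kg/kg and Δp in Pa (1 kg/m² of water = 1 mm).
Layer 101.5–84 kPa: Δp = 175 hPa = 17500 Pa, q̄ = 0.0055 kg/kg → 0.0055 × 17500 / 9.8 = 9.82 mm
Layer 84–62 kPa: Δp = 220 hPa = 22000 Pa, q̄ = 0.0027 kg/kg → 0.0027 × 22000 / 9.8 = 6.06 mm
Layer 62–39 kPa: Δp = 230 hPa = 23000 Pa, q̄ = 0.0014 kg/kg → 0.0014 × 23000 / 9.8 = 3.29 mm
Layer 39–25 kPa: Δp = 140 hPa = 14000 Pa, q̄ = 0.00037 kg/kg → 0.00037 × 14000 / 9.8 = 0.53 mm
PW = 9.82 + 6.06 + 3.29 + 0.53 = 19.70 ≈ 19.7 mm.

PW ≈ 19.7 mm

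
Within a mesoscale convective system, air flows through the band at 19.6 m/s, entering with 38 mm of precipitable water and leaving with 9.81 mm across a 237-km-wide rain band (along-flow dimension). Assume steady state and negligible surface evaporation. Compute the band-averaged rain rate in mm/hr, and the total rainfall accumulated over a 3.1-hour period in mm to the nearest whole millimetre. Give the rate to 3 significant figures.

R ≈ 8.39 mm/hr; total ≈ 26 mm

Column moisture flux per unit crosswind length is F = V × PW.
Inflow: F_in = 19.6 × 38 = 744.8 mm·m/s
Outflow: F_out = 19.6 × 9.81 = 192.276 mm·m/s
Steady-state rate R = (F_in − F_out)/L = (744.8 − 192.276) / 237000 m = 2.331e-03 mm/s.
R = 2.331e-03 × 3600 = 8.39 mm/hr.
Over 3.1 h: total = 8.39 × 3.1 = 26.009 ≈ 26 mm.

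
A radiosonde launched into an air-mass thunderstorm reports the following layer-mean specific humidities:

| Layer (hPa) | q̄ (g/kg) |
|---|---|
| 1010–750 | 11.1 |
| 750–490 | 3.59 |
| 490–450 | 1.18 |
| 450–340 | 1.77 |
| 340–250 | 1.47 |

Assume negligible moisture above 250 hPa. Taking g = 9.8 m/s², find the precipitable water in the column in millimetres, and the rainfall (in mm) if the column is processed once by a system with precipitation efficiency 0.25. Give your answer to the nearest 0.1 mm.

Precipitable water is the column-integrated vapour mass per unit area: PW = (1/g) Σ q̄ Δp, with q in kg/kg and Δp in Pa (1 kg/m² of water = 1 mm).
Layer 1010–750 hPa: Δp = 260 hPa = 26000 Pa, q̄ = 0.0111 kg/kg → 0.0111 × 26000 / 9.8 = 29.45 mm
Layer 750–490 hPa: Δp = 260 hPa = 26000 Pa, q̄ = 0.00359 kg/kg → 0.00359 × 26000 / 9.8 = 9.52 mm
Layer 490–450 hPa: Δp = 40 hPa = 4000 Pa, q̄ = 0.00118 kg/kg → 0.00118 × 4000 / 9.8 = 0.48 mm
Layer 450–340 hPa: Δp = 110 hPa = 11000 Pa, q̄ = 0.00177 kg/kg → 0.00177 × 11000 / 9.8 = 1.99 mm
Layer 340–250 hPa: Δp = 90 hPa = 9000 Pa, q̄ = 0.00147 kg/kg → 0.00147 × 9000 / 9.8 = 1.35 mm
PW = 29.45 + 9.52 + 0.48 + 1.99 + 1.35 = 42.79 ≈ 42.8 mm.
Rainfall = ε × PW = 0.25 × 42.8 = 10.7 mm.

PW ≈ 42.8 mm; rainfall ≈ 10.7 mm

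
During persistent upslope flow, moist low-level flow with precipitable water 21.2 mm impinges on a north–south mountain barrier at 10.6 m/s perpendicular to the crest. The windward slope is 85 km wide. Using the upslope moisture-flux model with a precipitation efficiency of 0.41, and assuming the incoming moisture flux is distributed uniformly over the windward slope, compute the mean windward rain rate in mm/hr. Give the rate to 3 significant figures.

Incoming column moisture flux per unit ridge length: F = V × PW = 10.6 × 21.2 = 224.72 mm·m/s.
Spread over the 85 km slope with efficiency ε = 0.41: R = ε·F/W = 0.41 × 224.72 / 85000 m = 1.084e-03 mm/s.
R = 1.084e-03 × 3600 = 3.90 mm/hr.

R ≈ 3.90 mm/hr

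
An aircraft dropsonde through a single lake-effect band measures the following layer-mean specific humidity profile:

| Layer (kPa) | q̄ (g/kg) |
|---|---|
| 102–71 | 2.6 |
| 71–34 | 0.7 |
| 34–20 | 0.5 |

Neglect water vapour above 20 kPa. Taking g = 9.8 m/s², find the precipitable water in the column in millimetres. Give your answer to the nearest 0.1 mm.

PW ≈ 11.6 mm

Precipitable water is the column-integrated vapour mass per unit area: PW = (1/g) Σ q̄ Δp, with q in kg/kg and Δp in Pa (1 kg/m² of water = 1 mm).
Layer 102–71 kPa: Δp = 310 hPa = 31000 Pa, q̄ = 0.0026 kg/kg → 0.0026 × 31000 / 9.8 = 8.22 mm
Layer 71–34 kPa: Δp = 370 hPa = 37000 Pa, q̄ = 0.0007 kg/kg → 0.0007 × 37000 / 9.8 = 2.64 mm
Layer 34–20 kPa: Δp = 140 hPa = 14000 Pa, q̄ = 0.0005 kg/kg → 0.0005 × 14000 / 9.8 = 0.71 mm
PW = 8.22 + 2.64 + 0.71 = 11.57 ≈ 11.6 mm.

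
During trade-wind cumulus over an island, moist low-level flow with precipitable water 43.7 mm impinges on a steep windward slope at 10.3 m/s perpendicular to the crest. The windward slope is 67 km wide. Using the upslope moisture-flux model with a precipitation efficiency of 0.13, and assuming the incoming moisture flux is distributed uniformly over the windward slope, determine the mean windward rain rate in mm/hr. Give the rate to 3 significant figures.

Incoming column moisture flux per unit ridge length: F = V × PW = 10.3 × 43.7 = 450.11 mm·m/s.
Spread over the 67 km slope with efficiency ε = 0.13: R = ε·F/W = 0.13 × 450.11 / 67000 m = 8.733e-04 mm/s.
R = 8.733e-04 × 3600 = 3.14 mm/hr.

R ≈ 3.14 mm/hr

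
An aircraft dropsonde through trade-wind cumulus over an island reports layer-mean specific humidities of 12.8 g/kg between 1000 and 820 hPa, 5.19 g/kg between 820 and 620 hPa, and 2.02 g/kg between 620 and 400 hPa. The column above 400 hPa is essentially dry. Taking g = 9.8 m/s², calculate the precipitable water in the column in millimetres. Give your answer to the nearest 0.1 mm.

Precipitable water is the column-integrated vapour mass per unit area: PW = (1/g) Σ q̄ Δp, with q in kg/kg and Δp in Pa (1 kg/m² of water = 1 mm).
Layer 1000–820 hPa: Δp = 180 hPa = 18000 Pa, q̄ = 0.0128 kg/kg → 0.0128 × 18000 / 9.8 = 23.51 mm
Layer 820–620 hPa: Δp = 200 hPa = 20000 Pa, q̄ = 0.00519 kg/kg → 0.00519 × 20000 / 9.8 = 10.59 mm
Layer 620–400 hPa: Δp = 220 hPa = 22000 Pa, q̄ = 0.00202 kg/kg → 0.00202 × 22000 / 9.8 = 4.53 mm
PW = 23.51 + 10.59 + 4.53 = 38.63 ≈ 38.6 mm.

PW ≈ 38.6 mm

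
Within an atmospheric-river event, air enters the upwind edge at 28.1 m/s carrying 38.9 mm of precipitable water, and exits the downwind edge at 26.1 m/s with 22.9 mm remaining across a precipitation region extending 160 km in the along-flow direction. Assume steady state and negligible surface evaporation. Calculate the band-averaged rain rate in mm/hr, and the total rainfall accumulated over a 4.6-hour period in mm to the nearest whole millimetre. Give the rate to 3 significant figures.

Column moisture flux per unit crosswind length is F = V × PW.
Inflow: F_in = 28.1 × 38.9 = 1093.09 mm·m/s
Outflow: F_out = 26.1 × 22.9 = 597.69 mm·m/s
Steady-state rate R = (F_in − F_out)/L = (1093.09 − 597.69) / 160000 m = 3.096e-03 mm/s.
R = 3.096e-03 × 3600 = 11.1 mm/hr.
Over 4.6 h: total = 11.1 × 4.6 = 51.06 ≈ 51 mm.

R ≈ 11.1 mm/hr; total ≈ 51 mm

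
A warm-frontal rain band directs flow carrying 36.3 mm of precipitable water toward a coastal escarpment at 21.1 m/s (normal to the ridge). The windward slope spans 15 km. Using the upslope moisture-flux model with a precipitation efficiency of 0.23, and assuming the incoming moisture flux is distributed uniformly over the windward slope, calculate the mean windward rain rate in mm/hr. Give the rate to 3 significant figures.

Incoming column moisture flux per unit ridge length: F = V × PW = 21.1 × 36.3 = 765.93 mm·m/s.
Spread over the 15 km slope with efficiency ε = 0.23: R = ε·F/W = 0.23 × 765.93 / 15000 m = 1.174e-02 mm/s.
R = 1.174e-02 × 3600 = 42.3 mm/hr.

R ≈ 42.3 mm/hr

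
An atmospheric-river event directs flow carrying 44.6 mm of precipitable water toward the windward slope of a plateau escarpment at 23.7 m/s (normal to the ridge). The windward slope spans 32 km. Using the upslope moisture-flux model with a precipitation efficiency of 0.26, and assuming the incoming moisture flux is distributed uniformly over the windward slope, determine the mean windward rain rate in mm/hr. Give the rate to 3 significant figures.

R ≈ 30.9 mm/hr

Incoming column moisture flux per unit ridge length: F = V × PW = 23.7 × 44.6 = 1057.02 mm·m/s.
Spread over the 32 km slope with efficiency ε = 0.26: R = ε·F/W = 0.26 × 1057.02 / 32000 m = 8.588e-03 mm/s.
R = 8.588e-03 × 3600 = 30.9 mm/hr.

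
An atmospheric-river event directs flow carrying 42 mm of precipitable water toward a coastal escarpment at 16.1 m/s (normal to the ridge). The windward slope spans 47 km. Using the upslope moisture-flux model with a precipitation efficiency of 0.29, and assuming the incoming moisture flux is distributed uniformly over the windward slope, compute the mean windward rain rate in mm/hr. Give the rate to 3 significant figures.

Incoming column moisture flux per unit ridge length: F = V × PW = 16.1 × 42 = 676.2 mm·m/s.
Spread over the 47 km slope with efficiency ε = 0.29: R = ε·F/W = 0.29 × 676.2 / 47000 m = 4.172e-03 mm/s.
R = 4.172e-03 × 3600 = 15.0 mm/hr.

R ≈ 15.0 mm/hr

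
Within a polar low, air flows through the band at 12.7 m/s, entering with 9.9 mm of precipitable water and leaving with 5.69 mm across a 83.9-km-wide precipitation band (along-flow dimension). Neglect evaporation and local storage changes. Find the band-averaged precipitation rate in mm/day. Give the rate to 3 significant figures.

Column moisture flux per unit crosswind length is F = V × PW.
Inflow: F_in = 12.7 × 9.9 = 125.73 mm·m/s
Outflow: F_out = 12.7 × 5.69 = 72.263 mm·m/s
Steady-state rate R = (F_in − F_out)/L = (125.73 − 72.263) / 83900 m = 6.373e-04 mm/s.
R = 6.373e-04 × 3600 × 24 = 55.1 mm/day.

R ≈ 55.1 mm/day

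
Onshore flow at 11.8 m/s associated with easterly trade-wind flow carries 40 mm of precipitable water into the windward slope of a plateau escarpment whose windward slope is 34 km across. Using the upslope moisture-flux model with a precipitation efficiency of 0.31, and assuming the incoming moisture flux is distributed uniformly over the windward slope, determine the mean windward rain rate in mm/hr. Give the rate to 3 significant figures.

Incoming column moisture flux per unit ridge length: F = V × PW = 11.8 × 40 = 472 mm·m/s.
Spread over the 34 km slope with efficiency ε = 0.31: R = ε·F/W = 0.31 × 472 / 34000 m = 4.304e-03 mm/s.
R = 4.304e-03 × 3600 = 15.5 mm/hr.

R ≈ 15.5 mm/hr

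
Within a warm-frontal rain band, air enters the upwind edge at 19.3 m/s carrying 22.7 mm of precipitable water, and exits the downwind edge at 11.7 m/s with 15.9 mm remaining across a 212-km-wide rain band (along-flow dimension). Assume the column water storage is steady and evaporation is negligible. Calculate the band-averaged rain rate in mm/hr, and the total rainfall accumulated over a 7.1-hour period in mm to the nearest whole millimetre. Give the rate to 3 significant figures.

Column moisture flux per unit crosswind length is F = V × PW.
Inflow: F_in = 19.3 × 22.7 = 438.11 mm·m/s
Outflow: F_out = 11.7 × 15.9 = 186.03 mm·m/s
Steady-state rate R = (F_in − F_out)/L = (438.11 − 186.03) / 212000 m = 1.189e-03 mm/s.
R = 1.189e-03 × 3600 = 4.28 mm/hr.
Over 7.1 h: total = 4.28 × 7.1 = 30.388 ≈ 30 mm.

R ≈ 4.28 mm/hr; total ≈ 30 mm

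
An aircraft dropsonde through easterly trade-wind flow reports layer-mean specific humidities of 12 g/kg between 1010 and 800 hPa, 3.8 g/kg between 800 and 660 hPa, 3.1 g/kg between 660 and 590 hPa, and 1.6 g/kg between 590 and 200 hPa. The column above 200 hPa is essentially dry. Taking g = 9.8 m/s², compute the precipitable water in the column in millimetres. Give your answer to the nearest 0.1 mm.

Precipitable water is the column-integrated vapour mass per unit area: PW = (1/g) Σ q̄ Δp, with q in kg/kg and Δp in Pa (1 kg/m² of water = 1 mm).
Layer 1010–800 hPa: Δp = 210 hPa = 21000 Pa, q̄ = 0.012 kg/kg → 0.012 × 21000 / 9.8 = 25.71 mm
Layer 800–660 hPa: Δp = 140 hPa = 14000 Pa, q̄ = 0.0038 kg/kg → 0.0038 × 14000 / 9.8 = 5.43 mm
Layer 660–590 hPa: Δp = 70 hPa = 7000 Pa, q̄ = 0.0031 kg/kg → 0.0031 × 7000 / 9.8 = 2.21 mm
Layer 590–200 hPa: Δp = 390 hPa = 39000 Pa, q̄ = 0.0016 kg/kg → 0.0016 × 39000 / 9.8 = 6.37 mm
PW = 25.71 + 5.43 + 2.21 + 6.37 = 39.72 ≈ 39.7 mm.

PW ≈ 39.7 mm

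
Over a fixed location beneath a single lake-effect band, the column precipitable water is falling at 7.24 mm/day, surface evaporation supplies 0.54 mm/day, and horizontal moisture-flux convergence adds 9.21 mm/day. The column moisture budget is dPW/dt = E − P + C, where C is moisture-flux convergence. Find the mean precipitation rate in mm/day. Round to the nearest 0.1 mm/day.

P ≈ 17.0 mm/day

dPW/dt = -7.24 mm/day.
P = E + C − dPW/dt = 0.54 + (9.21) − (-7.24) = 17.0 mm/day.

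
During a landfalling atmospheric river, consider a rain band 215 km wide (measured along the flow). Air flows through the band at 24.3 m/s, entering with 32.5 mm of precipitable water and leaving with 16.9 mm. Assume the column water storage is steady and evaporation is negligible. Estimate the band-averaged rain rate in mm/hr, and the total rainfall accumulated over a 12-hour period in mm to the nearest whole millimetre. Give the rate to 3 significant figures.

R ≈ 6.35 mm/hr; total ≈ 76 mm

Column moisture flux per unit crosswind length is F = V × PW.
Inflow: F_in = 24.3 × 32.5 = 789.75 mm·m/s
Outflow: F_out = 24.3 × 16.9 = 410.67 mm·m/s
Steady-state rate R = (F_in − F_out)/L = (789.75 − 410.67) / 215000 m = 1.763e-03 mm/s.
R = 1.763e-03 × 3600 = 6.35 mm/hr.
Over 12 h: total = 6.35 × 12 = 76.2 ≈ 76 mm.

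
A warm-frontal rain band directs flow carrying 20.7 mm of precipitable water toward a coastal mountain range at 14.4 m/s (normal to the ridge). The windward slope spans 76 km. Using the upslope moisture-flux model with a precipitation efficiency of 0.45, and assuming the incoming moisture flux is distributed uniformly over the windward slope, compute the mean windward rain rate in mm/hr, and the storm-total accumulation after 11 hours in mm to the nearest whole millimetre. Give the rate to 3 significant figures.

Incoming column moisture flux per unit ridge length: F = V × PW = 14.4 × 20.7 = 298.08 mm·m/s.
Spread over the 76 km slope with efficiency ε = 0.45: R = ε·F/W = 0.45 × 298.08 / 76000 m = 1.765e-03 mm/s.
R = 1.765e-03 × 3600 = 6.35 mm/hr.
Over 11 h: total = 6.35 × 11 = 69.85 ≈ 70 mm.

R ≈ 6.35 mm/hr; total ≈ 70 mm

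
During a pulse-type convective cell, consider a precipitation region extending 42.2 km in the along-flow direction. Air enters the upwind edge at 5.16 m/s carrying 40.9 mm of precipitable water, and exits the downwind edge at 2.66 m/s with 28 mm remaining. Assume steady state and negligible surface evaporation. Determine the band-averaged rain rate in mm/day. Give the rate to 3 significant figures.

R ≈ 280 mm/day

Column moisture flux per unit crosswind length is F = V × PW.
Inflow: F_in = 5.16 × 40.9 = 211.044 mm·m/s
Outflow: F_out = 2.66 × 28 = 74.48 mm·m/s
Steady-state rate R = (F_in − F_out)/L = (211.044 − 74.48) / 42200 m = 3.236e-03 mm/s.
R = 3.236e-03 × 3600 × 24 = 280 mm/day.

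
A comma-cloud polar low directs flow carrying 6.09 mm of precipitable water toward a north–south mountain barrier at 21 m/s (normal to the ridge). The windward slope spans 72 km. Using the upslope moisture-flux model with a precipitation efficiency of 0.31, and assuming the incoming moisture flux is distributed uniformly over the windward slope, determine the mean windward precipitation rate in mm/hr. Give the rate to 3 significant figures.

R ≈ 1.98 mm/hr

Incoming column moisture flux per unit ridge length: F = V × PW = 21 × 6.09 = 127.89 mm·m/s.
Spread over the 72 km slope with efficiency ε = 0.31: R = ε·F/W = 0.31 × 127.89 / 72000 m = 5.506e-04 mm/s.
R = 5.506e-04 × 3600 = 1.98 mm/hr.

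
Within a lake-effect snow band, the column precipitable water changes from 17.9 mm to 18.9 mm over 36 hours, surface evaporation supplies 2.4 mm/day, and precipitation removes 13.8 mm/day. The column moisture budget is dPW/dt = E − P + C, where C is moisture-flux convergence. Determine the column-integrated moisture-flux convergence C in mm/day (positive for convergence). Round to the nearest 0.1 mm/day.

C ≈ 12.1 mm/day

dPW/dt = (18.9 − 17.9) mm / (36/24 day) = +0.667 mm/day.
C = dPW/dt − E + P = (+0.667) − 2.4 + 13.8 = 12.1 mm/day.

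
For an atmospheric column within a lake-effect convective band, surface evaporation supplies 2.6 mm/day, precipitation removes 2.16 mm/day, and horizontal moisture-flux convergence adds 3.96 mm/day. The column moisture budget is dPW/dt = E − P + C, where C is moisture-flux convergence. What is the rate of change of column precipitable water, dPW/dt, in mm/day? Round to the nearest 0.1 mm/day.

dPW/dt = E − P + C = 2.6 − 2.16 + (3.96) = 4.4 mm/day.

dPW/dt ≈ 4.4 mm/day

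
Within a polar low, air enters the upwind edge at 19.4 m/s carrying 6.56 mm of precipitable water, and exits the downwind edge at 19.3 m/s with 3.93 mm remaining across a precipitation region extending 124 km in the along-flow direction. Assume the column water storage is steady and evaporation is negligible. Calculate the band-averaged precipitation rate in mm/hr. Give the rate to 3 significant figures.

R ≈ 1.49 mm/hr

Column moisture flux per unit crosswind length is F = V × PW.
Inflow: F_in = 19.4 × 6.56 = 127.264 mm·m/s
Outflow: F_out = 19.3 × 3.93 = 75.849 mm·m/s
Steady-state rate R = (F_in − F_out)/L = (127.264 − 75.849) / 124000 m = 4.146e-04 mm/s.
R = 4.146e-04 × 3600 = 1.49 mm/hr.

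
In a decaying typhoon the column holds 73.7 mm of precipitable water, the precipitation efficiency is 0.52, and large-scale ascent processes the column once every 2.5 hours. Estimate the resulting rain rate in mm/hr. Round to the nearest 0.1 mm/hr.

R ≈ 15.3 mm/hr

Each overturning extracts ε × PW = 0.52 × 73.7 = 38.324 mm.
Rate = ε·PW / τ = 38.324 / 2.5 h = 15.3 mm/hr.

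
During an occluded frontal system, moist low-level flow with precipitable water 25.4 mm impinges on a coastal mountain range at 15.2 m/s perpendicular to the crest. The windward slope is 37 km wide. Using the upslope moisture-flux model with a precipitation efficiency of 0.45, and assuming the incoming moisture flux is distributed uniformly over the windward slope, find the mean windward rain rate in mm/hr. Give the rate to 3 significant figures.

R ≈ 16.9 mm/hr

Incoming column moisture flux per unit ridge length: F = V × PW = 15.2 × 25.4 = 386.08 mm·m/s.
Spread over the 37 km slope with efficiency ε = 0.45: R = ε·F/W = 0.45 × 386.08 / 37000 m = 4.696e-03 mm/s.
R = 4.696e-03 × 3600 = 16.9 mm/hr.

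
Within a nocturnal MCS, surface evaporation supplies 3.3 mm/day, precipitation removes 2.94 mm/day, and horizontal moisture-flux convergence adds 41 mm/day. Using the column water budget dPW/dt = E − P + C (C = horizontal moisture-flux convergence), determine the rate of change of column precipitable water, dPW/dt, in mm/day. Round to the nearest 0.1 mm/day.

dPW/dt ≈ 41.4 mm/day

dPW/dt = E − P + C = 3.3 − 2.94 + (41) = 41.4 mm/day.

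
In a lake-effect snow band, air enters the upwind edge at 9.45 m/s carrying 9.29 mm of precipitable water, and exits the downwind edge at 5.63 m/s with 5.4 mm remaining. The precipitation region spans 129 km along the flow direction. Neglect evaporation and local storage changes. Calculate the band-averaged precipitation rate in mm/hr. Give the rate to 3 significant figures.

Column moisture flux per unit crosswind length is F = V × PW.
Inflow: F_in = 9.45 × 9.29 = 87.7905 mm·m/s
Outflow: F_out = 5.63 × 5.4 = 30.402 mm·m/s
Steady-state rate R = (F_in − F_out)/L = (87.7905 − 30.402) / 129000 m = 4.449e-04 mm/s.
R = 4.449e-04 × 3600 = 1.60 mm/hr.

R ≈ 1.60 mm/hr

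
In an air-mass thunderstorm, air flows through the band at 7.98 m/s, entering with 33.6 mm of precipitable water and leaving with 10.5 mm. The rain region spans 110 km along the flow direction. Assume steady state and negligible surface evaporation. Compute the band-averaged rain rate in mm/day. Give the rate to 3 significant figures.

R ≈ 145 mm/day

Column moisture flux per unit crosswind length is F = V × PW.
Inflow: F_in = 7.98 × 33.6 = 268.128 mm·m/s
Outflow: F_out = 7.98 × 10.5 = 83.79 mm·m/s
Steady-state rate R = (F_in − F_out)/L = (268.128 − 83.79) / 110000 m = 1.676e-03 mm/s.
R = 1.676e-03 × 3600 × 24 = 145 mm/day.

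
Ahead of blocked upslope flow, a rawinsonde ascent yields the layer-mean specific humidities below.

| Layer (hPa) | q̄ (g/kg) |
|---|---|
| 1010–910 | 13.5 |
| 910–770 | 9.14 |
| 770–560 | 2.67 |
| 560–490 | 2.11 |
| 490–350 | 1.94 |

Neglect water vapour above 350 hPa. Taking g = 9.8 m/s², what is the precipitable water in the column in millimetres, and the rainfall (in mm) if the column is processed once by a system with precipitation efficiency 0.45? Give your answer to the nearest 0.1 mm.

PW ≈ 36.8 mm; rainfall ≈ 16.6 mm

Precipitable water is the column-integrated vapour mass per unit area: PW = (1/g) Σ q̄ Δp, with q in kg/kg and Δp in Pa (1 kg/m² of water = 1 mm).
Layer 1010–910 hPa: Δp = 100 hPa = 10000 Pa, q̄ = 0.0135 kg/kg → 0.0135 × 10000 / 9.8 = 13.78 mm
Layer 910–770 hPa: Δp = 140 hPa = 14000 Pa, q̄ = 0.00914 kg/kg → 0.00914 × 14000 / 9.8 = 13.06 mm
Layer 770–560 hPa: Δp = 210 hPa = 21000 Pa, q̄ = 0.00267 kg/kg → 0.00267 × 21000 / 9.8 = 5.72 mm
Layer 560–490 hPa: Δp = 70 hPa = 7000 Pa, q̄ = 0.00211 kg/kg → 0.00211 × 7000 / 9.8 = 1.51 mm
Layer 490–350 hPa: Δp = 140 hPa = 14000 Pa, q̄ = 0.00194 kg/kg → 0.00194 × 14000 / 9.8 = 2.77 mm
PW = 13.78 + 13.06 + 5.72 + 1.51 + 2.77 = 36.84 ≈ 36.8 mm.
Rainfall = ε × PW = 0.45 × 36.8 = 16.6 mm.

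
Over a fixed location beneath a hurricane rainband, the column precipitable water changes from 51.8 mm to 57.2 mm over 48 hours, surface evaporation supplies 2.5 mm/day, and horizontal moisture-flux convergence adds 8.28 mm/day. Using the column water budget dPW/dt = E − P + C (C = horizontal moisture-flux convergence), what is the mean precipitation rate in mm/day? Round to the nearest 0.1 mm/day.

dPW/dt = (57.2 − 51.8) mm / (48/24 day) = +2.700 mm/day.
P = E + C − dPW/dt = 2.5 + (8.28) − (+2.700) = 8.1 mm/day.

P ≈ 8.1 mm/day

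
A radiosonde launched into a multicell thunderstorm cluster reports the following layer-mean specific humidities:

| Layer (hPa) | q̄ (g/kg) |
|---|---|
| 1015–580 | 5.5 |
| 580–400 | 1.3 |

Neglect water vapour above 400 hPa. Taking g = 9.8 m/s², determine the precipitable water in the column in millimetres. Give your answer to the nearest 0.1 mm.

Precipitable water is the column-integrated vapour mass per unit area: PW = (1/g) Σ q̄ Δp, with q in kg/kg and Δp in Pa (1 kg/m² of water = 1 mm).
Layer 1015–580 hPa: Δp = 435 hPa = 43500 Pa, q̄ = 0.0055 kg/kg → 0.0055 × 43500 / 9.8 = 24.41 mm
Layer 580–400 hPa: Δp = 180 hPa = 18000 Pa, q̄ = 0.0013 kg/kg → 0.0013 × 18000 / 9.8 = 2.39 mm
PW = 24.41 + 2.39 = 26.80 ≈ 26.8 mm.

PW ≈ 26.8 mm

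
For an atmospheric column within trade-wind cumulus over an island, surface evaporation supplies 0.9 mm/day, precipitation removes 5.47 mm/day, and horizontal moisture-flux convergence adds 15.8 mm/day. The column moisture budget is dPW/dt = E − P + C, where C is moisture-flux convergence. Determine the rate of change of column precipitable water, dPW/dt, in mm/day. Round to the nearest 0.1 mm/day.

dPW/dt = E − P + C = 0.9 − 5.47 + (15.8) = 11.2 mm/day.

dPW/dt ≈ 11.2 mm/day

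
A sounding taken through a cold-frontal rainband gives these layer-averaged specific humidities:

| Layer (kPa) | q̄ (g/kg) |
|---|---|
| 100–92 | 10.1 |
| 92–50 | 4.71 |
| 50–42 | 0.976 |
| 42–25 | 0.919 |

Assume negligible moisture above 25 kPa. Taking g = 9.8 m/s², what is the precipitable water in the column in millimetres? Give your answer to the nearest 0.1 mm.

PW ≈ 30.8 mm

Precipitable water is the column-integrated vapour mass per unit area: PW = (1/g) Σ q̄ Δp, with q in kg/kg and Δp in Pa (1 kg/m² of water = 1 mm).
Layer 100–92 kPa: Δp = 80 hPa = 8000 Pa, q̄ = 0.0101 kg/kg → 0.0101 × 8000 / 9.8 = 8.24 mm
Layer 92–50 kPa: Δp = 420 hPa = 42000 Pa, q̄ = 0.00471 kg/kg → 0.00471 × 42000 / 9.8 = 20.19 mm
Layer 50–42 kPa: Δp = 80 hPa = 8000 Pa, q̄ = 0.000976 kg/kg → 0.000976 × 8000 / 9.8 = 0.80 mm
Layer 42–25 kPa: Δp = 170 hPa = 17000 Pa, q̄ = 0.000919 kg/kg → 0.000919 × 17000 / 9.8 = 1.59 mm
PW = 8.24 + 20.19 + 0.80 + 1.59 = 30.82 ≈ 30.8 mm.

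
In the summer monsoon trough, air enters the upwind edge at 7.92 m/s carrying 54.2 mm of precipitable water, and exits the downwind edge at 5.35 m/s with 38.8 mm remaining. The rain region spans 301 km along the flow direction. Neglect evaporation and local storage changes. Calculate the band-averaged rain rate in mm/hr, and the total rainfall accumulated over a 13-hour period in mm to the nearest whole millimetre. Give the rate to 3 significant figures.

Column moisture flux per unit crosswind length is F = V × PW.
Inflow: F_in = 7.92 × 54.2 = 429.264 mm·m/s
Outflow: F_out = 5.35 × 38.8 = 207.58 mm·m/s
Steady-state rate R = (F_in − F_out)/L = (429.264 − 207.58) / 301000 m = 7.365e-04 mm/s.
R = 7.365e-04 × 3600 = 2.65 mm/hr.
Over 13 h: total = 2.65 × 13 = 34.45 ≈ 34 mm.

R ≈ 2.65 mm/hr; total ≈ 34 mm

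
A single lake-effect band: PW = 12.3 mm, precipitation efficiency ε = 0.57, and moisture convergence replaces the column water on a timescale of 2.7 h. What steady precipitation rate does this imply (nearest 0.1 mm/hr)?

Each overturning extracts ε × PW = 0.57 × 12.3 = 7.011 mm.
Rate = ε·PW / τ = 7.011 / 2.7 h = 2.6 mm/hr.

R ≈ 2.6 mm/hr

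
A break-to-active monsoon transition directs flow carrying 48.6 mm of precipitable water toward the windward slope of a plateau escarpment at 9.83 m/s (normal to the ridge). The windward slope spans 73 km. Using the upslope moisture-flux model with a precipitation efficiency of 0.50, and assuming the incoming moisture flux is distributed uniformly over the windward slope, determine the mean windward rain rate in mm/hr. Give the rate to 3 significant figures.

Incoming column moisture flux per unit ridge length: F = V × PW = 9.83 × 48.6 = 477.738 mm·m/s.
Spread over the 73 km slope with efficiency ε = 0.50: R = ε·F/W = 0.50 × 477.738 / 73000 m = 3.272e-03 mm/s.
R = 3.272e-03 × 3600 = 11.8 mm/hr.

R ≈ 11.8 mm/hr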